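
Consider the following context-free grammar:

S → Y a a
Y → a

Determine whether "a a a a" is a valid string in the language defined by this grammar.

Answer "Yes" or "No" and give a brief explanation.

No - no valid derivation exists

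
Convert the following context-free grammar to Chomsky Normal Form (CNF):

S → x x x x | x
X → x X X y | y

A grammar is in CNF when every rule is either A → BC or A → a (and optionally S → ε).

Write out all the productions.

TX → x; S → x; TY → y; X → y; S → TX X0; X0 → TX X1; X1 → TX TX; X → TX X2; X2 → X X3; X3 → X TY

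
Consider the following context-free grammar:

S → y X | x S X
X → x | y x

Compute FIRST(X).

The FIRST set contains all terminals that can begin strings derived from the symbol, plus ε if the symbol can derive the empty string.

We compute FIRST(X) using the standard algorithm.
FIRST(S) = {x, y}
FIRST(X) = {x, y}
Therefore, FIRST(X) = {x, y}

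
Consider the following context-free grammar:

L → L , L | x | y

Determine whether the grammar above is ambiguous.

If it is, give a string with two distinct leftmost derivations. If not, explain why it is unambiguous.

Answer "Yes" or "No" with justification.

Yes - the string 'y , y , x , y , y' has two distinct leftmost derivations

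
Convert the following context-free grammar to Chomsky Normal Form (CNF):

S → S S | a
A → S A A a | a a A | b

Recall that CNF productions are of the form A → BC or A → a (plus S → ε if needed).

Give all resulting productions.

S → a; TA → a; A → b; S → S S; A → S X0; X0 → A X1; X1 → A TA; A → TA X2; X2 → TA A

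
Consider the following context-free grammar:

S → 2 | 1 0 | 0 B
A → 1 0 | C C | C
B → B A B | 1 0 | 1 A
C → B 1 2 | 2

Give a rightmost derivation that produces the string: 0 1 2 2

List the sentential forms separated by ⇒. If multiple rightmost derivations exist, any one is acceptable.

S ⇒ 0 B ⇒ 0 1 A ⇒ 0 1 C C ⇒ 0 1 C 2 ⇒ 0 1 2 2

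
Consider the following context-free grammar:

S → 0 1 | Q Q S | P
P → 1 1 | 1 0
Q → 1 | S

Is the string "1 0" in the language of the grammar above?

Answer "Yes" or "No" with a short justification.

Yes - a valid derivation exists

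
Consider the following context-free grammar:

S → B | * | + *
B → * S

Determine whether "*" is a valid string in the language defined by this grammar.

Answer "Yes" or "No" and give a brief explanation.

Yes - a valid derivation exists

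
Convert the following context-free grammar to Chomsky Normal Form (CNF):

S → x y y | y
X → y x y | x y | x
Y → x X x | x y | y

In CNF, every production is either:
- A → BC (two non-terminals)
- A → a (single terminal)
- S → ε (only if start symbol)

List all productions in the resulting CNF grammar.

TX → x; TY → y; S → y; X → x; Y → y; S → TX X0; X0 → TY TY; X → TY X1; X1 → TX TY; X → TX TY; Y → TX X2; X2 → X TX; Y → TX TY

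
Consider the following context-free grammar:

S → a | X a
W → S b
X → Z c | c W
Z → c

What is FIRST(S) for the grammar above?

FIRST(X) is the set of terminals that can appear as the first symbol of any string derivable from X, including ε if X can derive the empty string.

We compute FIRST(S) using the standard algorithm.
FIRST(S) = {a, c}
FIRST(W) = {a, c}
FIRST(X) = {c}
FIRST(Z) = {c}
Therefore, FIRST(S) = {a, c}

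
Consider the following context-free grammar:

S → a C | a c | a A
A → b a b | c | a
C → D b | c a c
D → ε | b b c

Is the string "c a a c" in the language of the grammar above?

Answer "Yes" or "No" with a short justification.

No - no valid derivation exists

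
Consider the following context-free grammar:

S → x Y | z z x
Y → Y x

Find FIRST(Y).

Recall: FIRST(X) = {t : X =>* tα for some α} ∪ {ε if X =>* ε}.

We compute FIRST(Y) using the standard algorithm.
FIRST(S) = {x, z}
FIRST(Y) = {}
Therefore, FIRST(Y) = {}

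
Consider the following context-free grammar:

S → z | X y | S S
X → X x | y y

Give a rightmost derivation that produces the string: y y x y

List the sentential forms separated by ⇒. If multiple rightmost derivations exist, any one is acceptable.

S ⇒ X y ⇒ X x y ⇒ y y x y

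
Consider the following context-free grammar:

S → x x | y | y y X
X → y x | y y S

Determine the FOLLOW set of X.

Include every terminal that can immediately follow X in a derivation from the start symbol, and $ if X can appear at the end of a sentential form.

We compute FOLLOW(X) using the standard algorithm.
FOLLOW(S) starts with {$}.
FIRST(S) = {x, y}
FIRST(X) = {y}
FOLLOW(S) = {$}
FOLLOW(X) = {$}
Therefore, FOLLOW(X) = {$}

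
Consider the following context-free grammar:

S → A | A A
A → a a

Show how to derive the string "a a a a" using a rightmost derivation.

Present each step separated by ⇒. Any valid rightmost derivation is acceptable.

S ⇒ A A ⇒ A a a ⇒ a a a a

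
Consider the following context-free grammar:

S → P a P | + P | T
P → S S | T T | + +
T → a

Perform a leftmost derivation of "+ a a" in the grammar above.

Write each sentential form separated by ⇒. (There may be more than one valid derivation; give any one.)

S ⇒ + P ⇒ + S S ⇒ + T S ⇒ + a S ⇒ + a T ⇒ + a a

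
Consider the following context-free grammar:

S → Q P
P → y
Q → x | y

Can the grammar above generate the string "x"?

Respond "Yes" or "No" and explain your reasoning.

No - no valid derivation exists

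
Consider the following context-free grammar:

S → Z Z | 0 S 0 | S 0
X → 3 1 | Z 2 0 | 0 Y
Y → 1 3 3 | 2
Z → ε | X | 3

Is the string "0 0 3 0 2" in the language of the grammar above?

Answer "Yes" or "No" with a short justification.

No - no valid derivation exists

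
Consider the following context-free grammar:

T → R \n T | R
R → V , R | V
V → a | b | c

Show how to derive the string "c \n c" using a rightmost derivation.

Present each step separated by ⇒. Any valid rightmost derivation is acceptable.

T ⇒ R \n T ⇒ R \n R ⇒ R \n V ⇒ R \n c ⇒ V \n c ⇒ c \n c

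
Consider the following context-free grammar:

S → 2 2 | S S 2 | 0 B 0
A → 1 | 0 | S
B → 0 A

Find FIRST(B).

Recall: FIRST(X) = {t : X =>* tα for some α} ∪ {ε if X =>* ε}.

We compute FIRST(B) using the standard algorithm.
FIRST(A) = {0, 1, 2}
FIRST(B) = {0}
FIRST(S) = {0, 2}
Therefore, FIRST(B) = {0}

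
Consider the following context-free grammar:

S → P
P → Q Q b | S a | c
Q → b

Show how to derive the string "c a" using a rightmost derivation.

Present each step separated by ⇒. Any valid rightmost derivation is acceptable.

S ⇒ P ⇒ S a ⇒ P a ⇒ c a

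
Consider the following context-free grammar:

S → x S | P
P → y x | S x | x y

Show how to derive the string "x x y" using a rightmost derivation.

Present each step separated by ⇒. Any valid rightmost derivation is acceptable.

S ⇒ x S ⇒ x P ⇒ x x y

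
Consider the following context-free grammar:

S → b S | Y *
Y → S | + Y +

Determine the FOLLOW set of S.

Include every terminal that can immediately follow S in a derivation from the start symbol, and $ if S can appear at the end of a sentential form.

We compute FOLLOW(S) using the standard algorithm.
FOLLOW(S) starts with {$}.
FIRST(S) = {+, b}
FIRST(Y) = {+, b}
FOLLOW(S) = {$, *, +}
FOLLOW(Y) = {*, +}
Therefore, FOLLOW(S) = {$, *, +}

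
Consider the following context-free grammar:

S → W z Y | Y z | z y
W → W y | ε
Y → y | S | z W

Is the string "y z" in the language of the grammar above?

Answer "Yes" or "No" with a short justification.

Yes - a valid derivation exists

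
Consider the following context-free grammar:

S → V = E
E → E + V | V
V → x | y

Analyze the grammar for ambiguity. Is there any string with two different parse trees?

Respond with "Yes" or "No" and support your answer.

No - the grammar is unambiguous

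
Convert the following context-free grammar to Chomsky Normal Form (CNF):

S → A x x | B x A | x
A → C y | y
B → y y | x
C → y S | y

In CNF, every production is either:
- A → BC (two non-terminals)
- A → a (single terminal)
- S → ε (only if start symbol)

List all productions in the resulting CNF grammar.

TX → x; S → x; TY → y; A → y; B → x; C → y; S → A X0; X0 → TX TX; S → B X1; X1 → TX A; A → C TY; B → TY TY; C → TY S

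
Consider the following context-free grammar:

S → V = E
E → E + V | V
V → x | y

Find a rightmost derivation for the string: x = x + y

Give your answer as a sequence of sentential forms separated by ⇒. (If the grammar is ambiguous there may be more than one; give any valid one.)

S ⇒ V = E ⇒ V = E + V ⇒ V = E + y ⇒ V = V + y ⇒ V = x + y ⇒ x = x + y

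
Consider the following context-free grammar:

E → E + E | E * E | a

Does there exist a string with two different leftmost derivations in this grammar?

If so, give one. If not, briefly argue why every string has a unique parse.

Yes - the string 'a * a + a + a * a' has two distinct leftmost derivations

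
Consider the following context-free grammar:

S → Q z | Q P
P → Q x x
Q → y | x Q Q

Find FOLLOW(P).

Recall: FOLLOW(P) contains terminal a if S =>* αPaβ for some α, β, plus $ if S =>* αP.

We compute FOLLOW(P) using the standard algorithm.
FOLLOW(S) starts with {$}.
FIRST(P) = {x, y}
FIRST(Q) = {x, y}
FIRST(S) = {x, y}
FOLLOW(P) = {$}
FOLLOW(Q) = {x, y, z}
FOLLOW(S) = {$}
Therefore, FOLLOW(P) = {$}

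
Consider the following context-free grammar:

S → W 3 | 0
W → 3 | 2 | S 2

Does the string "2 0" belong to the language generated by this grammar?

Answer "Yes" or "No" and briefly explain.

No - no valid derivation exists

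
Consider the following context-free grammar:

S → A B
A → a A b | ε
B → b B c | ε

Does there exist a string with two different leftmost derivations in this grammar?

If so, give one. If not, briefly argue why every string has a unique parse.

No - every string in the language has a unique leftmost derivation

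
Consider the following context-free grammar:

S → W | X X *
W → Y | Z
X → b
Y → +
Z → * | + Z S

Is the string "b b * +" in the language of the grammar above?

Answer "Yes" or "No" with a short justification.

No - no valid derivation exists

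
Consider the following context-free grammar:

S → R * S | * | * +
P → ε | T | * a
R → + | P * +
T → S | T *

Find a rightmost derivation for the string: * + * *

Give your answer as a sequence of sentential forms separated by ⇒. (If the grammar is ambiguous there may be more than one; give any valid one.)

S ⇒ R * S ⇒ R * * ⇒ P * + * * ⇒ * + * *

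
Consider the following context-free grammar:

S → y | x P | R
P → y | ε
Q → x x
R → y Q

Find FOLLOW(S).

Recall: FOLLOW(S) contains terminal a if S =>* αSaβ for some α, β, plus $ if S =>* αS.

We compute FOLLOW(S) using the standard algorithm.
FOLLOW(S) starts with {$}.
FIRST(P) = {y, ε}
FIRST(Q) = {x}
FIRST(R) = {y}
FIRST(S) = {x, y}
FOLLOW(P) = {$}
FOLLOW(Q) = {$}
FOLLOW(R) = {$}
FOLLOW(S) = {$}
Therefore, FOLLOW(S) = {$}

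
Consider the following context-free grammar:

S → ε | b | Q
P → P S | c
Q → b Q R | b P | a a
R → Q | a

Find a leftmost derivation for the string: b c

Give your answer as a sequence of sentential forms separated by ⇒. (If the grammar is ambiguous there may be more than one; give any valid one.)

S ⇒ Q ⇒ b P ⇒ b c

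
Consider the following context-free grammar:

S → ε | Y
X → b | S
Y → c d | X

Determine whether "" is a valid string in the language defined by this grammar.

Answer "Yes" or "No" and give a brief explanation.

Yes - a valid derivation exists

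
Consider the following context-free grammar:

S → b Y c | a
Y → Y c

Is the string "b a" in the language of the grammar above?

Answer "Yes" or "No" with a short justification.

No - no valid derivation exists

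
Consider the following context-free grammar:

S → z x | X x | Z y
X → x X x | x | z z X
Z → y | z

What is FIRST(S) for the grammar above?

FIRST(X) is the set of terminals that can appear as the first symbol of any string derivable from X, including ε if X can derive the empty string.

We compute FIRST(S) using the standard algorithm.
FIRST(S) = {x, y, z}
FIRST(X) = {x, z}
FIRST(Z) = {y, z}
Therefore, FIRST(S) = {x, y, z}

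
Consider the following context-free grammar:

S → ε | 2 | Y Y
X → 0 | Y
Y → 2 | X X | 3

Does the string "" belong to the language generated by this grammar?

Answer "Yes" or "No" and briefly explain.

Yes - a valid derivation exists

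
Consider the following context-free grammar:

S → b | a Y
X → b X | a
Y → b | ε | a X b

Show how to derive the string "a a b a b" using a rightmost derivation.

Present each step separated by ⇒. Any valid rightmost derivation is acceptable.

S ⇒ a Y ⇒ a a X b ⇒ a a b X b ⇒ a a b a b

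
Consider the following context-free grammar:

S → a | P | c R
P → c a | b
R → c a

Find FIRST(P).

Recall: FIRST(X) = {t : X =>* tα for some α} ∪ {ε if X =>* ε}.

We compute FIRST(P) using the standard algorithm.
FIRST(P) = {b, c}
FIRST(R) = {c}
FIRST(S) = {a, b, c}
Therefore, FIRST(P) = {b, c}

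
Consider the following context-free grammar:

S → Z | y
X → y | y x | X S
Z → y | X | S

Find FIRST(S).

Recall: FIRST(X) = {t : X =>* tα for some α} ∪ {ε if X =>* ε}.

We compute FIRST(S) using the standard algorithm.
FIRST(S) = {y}
FIRST(X) = {y}
FIRST(Z) = {y}
Therefore, FIRST(S) = {y}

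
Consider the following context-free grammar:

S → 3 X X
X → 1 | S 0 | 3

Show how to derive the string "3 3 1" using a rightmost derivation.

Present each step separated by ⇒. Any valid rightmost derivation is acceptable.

S ⇒ 3 X X ⇒ 3 X 1 ⇒ 3 3 1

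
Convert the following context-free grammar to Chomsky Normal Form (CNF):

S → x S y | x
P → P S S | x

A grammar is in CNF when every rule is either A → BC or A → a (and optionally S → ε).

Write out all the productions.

TX → x; TY → y; S → x; P → x; S → TX X0; X0 → S TY; P → P X1; X1 → S S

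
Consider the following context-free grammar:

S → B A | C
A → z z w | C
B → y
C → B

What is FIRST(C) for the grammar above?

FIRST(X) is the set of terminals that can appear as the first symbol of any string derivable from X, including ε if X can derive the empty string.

We compute FIRST(C) using the standard algorithm.
FIRST(A) = {y, z}
FIRST(B) = {y}
FIRST(C) = {y}
FIRST(S) = {y}
Therefore, FIRST(C) = {y}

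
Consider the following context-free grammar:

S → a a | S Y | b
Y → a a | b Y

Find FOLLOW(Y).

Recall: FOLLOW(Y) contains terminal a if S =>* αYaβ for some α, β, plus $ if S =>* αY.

We compute FOLLOW(Y) using the standard algorithm.
FOLLOW(S) starts with {$}.
FIRST(S) = {a, b}
FIRST(Y) = {a, b}
FOLLOW(S) = {$, a, b}
FOLLOW(Y) = {$, a, b}
Therefore, FOLLOW(Y) = {$, a, b}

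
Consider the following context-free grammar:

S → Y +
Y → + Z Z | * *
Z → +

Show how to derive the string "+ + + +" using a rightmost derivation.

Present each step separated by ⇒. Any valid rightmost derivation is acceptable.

S ⇒ Y + ⇒ + Z Z + ⇒ + Z + + ⇒ + + + +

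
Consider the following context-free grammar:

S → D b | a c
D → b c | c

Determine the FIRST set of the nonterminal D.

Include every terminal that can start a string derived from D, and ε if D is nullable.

We compute FIRST(D) using the standard algorithm.
FIRST(D) = {b, c}
FIRST(S) = {a, b, c}
Therefore, FIRST(D) = {b, c}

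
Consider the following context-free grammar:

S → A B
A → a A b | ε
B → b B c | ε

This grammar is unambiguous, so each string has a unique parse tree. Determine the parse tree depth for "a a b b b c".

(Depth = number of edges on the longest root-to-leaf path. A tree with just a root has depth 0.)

4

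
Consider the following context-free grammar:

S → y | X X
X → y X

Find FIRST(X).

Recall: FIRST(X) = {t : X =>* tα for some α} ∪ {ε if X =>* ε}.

We compute FIRST(X) using the standard algorithm.
FIRST(S) = {y}
FIRST(X) = {y}
Therefore, FIRST(X) = {y}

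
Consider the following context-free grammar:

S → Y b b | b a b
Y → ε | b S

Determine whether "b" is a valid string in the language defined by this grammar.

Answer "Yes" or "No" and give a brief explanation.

No - no valid derivation exists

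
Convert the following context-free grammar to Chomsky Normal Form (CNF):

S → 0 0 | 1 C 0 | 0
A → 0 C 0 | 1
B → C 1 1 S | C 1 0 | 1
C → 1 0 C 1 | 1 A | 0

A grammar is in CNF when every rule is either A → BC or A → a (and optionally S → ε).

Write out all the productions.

T0 → 0; T1 → 1; S → 0; A → 1; B → 1; C → 0; S → T0 T0; S → T1 X0; X0 → C T0; A → T0 X1; X1 → C T0; B → C X2; X2 → T1 X3; X3 → T1 S; B → C X4; X4 → T1 T0; C → T1 X5; X5 → T0 X6; X6 → C T1; C → T1 A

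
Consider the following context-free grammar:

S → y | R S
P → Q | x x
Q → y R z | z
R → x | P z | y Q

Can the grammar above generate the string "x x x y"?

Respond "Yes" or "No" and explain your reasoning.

Yes - a valid derivation exists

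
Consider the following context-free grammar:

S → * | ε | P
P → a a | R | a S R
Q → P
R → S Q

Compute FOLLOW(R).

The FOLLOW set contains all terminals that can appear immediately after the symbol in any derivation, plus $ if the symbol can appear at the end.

We compute FOLLOW(R) using the standard algorithm.
FOLLOW(S) starts with {$}.
FIRST(P) = {*, a}
FIRST(Q) = {*, a}
FIRST(R) = {*, a}
FIRST(S) = {*, a, ε}
FOLLOW(P) = {$, *, a}
FOLLOW(Q) = {$, *, a}
FOLLOW(R) = {$, *, a}
FOLLOW(S) = {$, *, a}
Therefore, FOLLOW(R) = {$, *, a}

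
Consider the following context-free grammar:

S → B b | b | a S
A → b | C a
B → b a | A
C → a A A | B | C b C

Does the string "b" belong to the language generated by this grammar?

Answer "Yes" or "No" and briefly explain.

Yes - a valid derivation exists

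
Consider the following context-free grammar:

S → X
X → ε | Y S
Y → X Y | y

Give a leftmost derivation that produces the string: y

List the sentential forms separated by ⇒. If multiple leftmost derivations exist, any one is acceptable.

S ⇒ X ⇒ Y S ⇒ X Y S ⇒ Y S ⇒ y S ⇒ y X ⇒ y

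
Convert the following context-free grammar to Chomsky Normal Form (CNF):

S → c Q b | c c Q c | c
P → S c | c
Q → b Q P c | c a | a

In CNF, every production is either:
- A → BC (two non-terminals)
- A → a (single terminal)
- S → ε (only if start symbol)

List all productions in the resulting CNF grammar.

TC → c; TB → b; S → c; P → c; TA → a; Q → a; S → TC X0; X0 → Q TB; S → TC X1; X1 → TC X2; X2 → Q TC; P → S TC; Q → TB X3; X3 → Q X4; X4 → P TC; Q → TC TA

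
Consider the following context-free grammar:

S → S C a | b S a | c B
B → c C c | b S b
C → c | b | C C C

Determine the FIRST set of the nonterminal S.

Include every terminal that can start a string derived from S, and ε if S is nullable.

We compute FIRST(S) using the standard algorithm.
FIRST(B) = {b, c}
FIRST(C) = {b, c}
FIRST(S) = {b, c}
Therefore, FIRST(S) = {b, c}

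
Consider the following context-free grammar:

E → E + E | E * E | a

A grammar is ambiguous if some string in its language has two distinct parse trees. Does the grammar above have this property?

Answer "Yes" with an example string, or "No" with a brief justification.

Yes - the string 'a * a + a * a * a' has two distinct parse trees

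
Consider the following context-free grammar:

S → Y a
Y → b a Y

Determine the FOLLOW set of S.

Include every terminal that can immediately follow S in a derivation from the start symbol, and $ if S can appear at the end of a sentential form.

We compute FOLLOW(S) using the standard algorithm.
FOLLOW(S) starts with {$}.
FIRST(S) = {b}
FIRST(Y) = {b}
FOLLOW(S) = {$}
FOLLOW(Y) = {a}
Therefore, FOLLOW(S) = {$}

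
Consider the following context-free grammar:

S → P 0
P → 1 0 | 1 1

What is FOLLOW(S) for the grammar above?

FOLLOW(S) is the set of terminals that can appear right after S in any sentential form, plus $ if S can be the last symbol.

We compute FOLLOW(S) using the standard algorithm.
FOLLOW(S) starts with {$}.
FIRST(P) = {1}
FIRST(S) = {1}
FOLLOW(P) = {0}
FOLLOW(S) = {$}
Therefore, FOLLOW(S) = {$}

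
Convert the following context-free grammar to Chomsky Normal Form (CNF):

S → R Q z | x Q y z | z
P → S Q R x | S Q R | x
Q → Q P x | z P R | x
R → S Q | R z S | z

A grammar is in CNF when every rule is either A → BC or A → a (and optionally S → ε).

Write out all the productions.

TZ → z; TX → x; TY → y; S → z; P → x; Q → x; R → z; S → R X0; X0 → Q TZ; S → TX X1; X1 → Q X2; X2 → TY TZ; P → S X3; X3 → Q X4; X4 → R TX; P → S X5; X5 → Q R; Q → Q X6; X6 → P TX; Q → TZ X7; X7 → P R; R → S Q; R → R X8; X8 → TZ S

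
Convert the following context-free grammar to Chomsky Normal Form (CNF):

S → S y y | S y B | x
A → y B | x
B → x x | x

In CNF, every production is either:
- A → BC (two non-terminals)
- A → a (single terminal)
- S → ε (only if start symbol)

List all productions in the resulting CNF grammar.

TY → y; S → x; A → x; TX → x; B → x; S → S X0; X0 → TY TY; S → S X1; X1 → TY B; A → TY B; B → TX TX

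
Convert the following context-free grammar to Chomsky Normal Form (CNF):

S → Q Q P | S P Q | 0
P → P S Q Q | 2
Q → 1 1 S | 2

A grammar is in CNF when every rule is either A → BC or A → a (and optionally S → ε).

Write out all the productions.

S → 0; P → 2; T1 → 1; Q → 2; S → Q X0; X0 → Q P; S → S X1; X1 → P Q; P → P X2; X2 → S X3; X3 → Q Q; Q → T1 X4; X4 → T1 S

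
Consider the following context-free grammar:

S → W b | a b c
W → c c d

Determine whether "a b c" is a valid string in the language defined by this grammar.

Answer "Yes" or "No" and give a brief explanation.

Yes - a valid derivation exists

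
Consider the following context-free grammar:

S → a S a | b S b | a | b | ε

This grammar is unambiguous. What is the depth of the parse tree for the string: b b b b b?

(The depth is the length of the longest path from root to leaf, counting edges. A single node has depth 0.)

3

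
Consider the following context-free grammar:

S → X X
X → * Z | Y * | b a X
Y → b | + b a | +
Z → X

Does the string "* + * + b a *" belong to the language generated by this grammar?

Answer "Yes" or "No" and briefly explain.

Yes - a valid derivation exists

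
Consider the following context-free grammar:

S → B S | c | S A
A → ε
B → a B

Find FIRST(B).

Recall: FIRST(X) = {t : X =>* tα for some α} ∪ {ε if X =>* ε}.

We compute FIRST(B) using the standard algorithm.
FIRST(A) = {ε}
FIRST(B) = {a}
FIRST(S) = {a, c}
Therefore, FIRST(B) = {a}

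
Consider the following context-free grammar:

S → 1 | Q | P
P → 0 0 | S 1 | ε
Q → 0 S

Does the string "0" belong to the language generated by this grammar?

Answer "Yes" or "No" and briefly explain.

Yes - a valid derivation exists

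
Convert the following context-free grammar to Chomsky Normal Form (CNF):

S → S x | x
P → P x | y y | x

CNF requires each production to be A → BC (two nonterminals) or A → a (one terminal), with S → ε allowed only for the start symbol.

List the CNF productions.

TX → x; S → x; TY → y; P → x; S → S TX; P → P TX; P → TY TY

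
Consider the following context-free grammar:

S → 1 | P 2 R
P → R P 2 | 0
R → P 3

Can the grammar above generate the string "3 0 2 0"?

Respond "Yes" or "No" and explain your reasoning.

No - no valid derivation exists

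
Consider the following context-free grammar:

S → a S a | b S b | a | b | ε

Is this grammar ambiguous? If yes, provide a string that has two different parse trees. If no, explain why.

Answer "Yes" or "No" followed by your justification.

No - the grammar is unambiguous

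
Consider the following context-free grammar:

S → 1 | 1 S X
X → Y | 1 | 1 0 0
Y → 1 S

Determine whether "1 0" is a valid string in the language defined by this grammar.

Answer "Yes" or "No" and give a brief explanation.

No - no valid derivation exists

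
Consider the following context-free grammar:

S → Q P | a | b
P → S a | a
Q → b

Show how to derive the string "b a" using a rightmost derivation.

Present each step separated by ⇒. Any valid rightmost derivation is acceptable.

S ⇒ Q P ⇒ Q a ⇒ b a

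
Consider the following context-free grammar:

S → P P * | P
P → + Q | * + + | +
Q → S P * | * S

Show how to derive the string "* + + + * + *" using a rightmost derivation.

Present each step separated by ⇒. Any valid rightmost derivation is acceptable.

S ⇒ P P * ⇒ P + Q * ⇒ P + * S * ⇒ P + * P * ⇒ P + * + * ⇒ * + + + * + *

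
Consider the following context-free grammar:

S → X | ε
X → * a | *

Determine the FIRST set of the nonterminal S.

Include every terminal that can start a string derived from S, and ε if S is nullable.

We compute FIRST(S) using the standard algorithm.
FIRST(S) = {*, ε}
FIRST(X) = {*}
Therefore, FIRST(S) = {*, ε}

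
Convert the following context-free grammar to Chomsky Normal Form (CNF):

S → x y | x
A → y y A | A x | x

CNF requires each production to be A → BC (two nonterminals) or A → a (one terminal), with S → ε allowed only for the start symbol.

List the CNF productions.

TX → x; TY → y; S → x; A → x; S → TX TY; A → TY X0; X0 → TY A; A → A TX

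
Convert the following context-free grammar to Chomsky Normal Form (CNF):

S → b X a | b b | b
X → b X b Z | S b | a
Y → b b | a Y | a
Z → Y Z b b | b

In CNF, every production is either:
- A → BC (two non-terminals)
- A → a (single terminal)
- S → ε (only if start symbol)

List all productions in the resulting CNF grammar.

TB → b; TA → a; S → b; X → a; Y → a; Z → b; S → TB X0; X0 → X TA; S → TB TB; X → TB X1; X1 → X X2; X2 → TB Z; X → S TB; Y → TB TB; Y → TA Y; Z → Y X3; X3 → Z X4; X4 → TB TB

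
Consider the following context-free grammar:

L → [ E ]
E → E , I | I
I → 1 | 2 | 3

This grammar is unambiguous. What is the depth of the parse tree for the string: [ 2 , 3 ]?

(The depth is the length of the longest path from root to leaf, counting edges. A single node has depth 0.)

4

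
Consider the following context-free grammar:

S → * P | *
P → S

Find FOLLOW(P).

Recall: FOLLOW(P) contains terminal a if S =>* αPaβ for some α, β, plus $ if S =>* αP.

We compute FOLLOW(P) using the standard algorithm.
FOLLOW(S) starts with {$}.
FIRST(P) = {*}
FIRST(S) = {*}
FOLLOW(P) = {$}
FOLLOW(S) = {$}
Therefore, FOLLOW(P) = {$}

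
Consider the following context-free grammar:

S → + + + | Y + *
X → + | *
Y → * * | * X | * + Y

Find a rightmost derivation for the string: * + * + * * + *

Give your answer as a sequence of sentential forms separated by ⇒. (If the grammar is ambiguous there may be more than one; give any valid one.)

S ⇒ Y + * ⇒ * + Y + * ⇒ * + * + Y + * ⇒ * + * + * * + *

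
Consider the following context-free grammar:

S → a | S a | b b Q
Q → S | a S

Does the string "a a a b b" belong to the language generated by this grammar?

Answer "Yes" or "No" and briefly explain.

No - no valid derivation exists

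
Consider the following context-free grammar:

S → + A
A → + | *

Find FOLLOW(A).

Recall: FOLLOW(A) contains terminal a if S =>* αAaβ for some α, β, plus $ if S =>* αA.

We compute FOLLOW(A) using the standard algorithm.
FOLLOW(S) starts with {$}.
FIRST(A) = {*, +}
FIRST(S) = {+}
FOLLOW(A) = {$}
FOLLOW(S) = {$}
Therefore, FOLLOW(A) = {$}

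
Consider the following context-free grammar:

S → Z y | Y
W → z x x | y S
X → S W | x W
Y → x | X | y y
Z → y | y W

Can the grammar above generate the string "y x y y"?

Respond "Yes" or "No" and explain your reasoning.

No - no valid derivation exists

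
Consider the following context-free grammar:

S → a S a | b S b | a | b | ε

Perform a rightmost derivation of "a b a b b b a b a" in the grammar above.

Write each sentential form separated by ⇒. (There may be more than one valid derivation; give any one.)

S ⇒ a S a ⇒ a b S b a ⇒ a b a S a b a ⇒ a b a b S b a b a ⇒ a b a b b b a b a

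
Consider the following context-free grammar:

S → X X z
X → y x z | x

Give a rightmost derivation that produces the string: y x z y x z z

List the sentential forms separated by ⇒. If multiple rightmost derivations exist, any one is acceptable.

S ⇒ X X z ⇒ X y x z z ⇒ y x z y x z z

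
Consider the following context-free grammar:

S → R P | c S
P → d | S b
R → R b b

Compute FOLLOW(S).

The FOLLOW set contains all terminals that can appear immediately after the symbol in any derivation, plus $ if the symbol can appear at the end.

We compute FOLLOW(S) using the standard algorithm.
FOLLOW(S) starts with {$}.
FIRST(P) = {c, d}
FIRST(R) = {}
FIRST(S) = {c}
FOLLOW(P) = {$, b}
FOLLOW(R) = {b, c, d}
FOLLOW(S) = {$, b}
Therefore, FOLLOW(S) = {$, b}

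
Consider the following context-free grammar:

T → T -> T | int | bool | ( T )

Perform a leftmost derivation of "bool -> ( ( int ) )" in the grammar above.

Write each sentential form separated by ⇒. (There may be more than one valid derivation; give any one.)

T ⇒ T -> T ⇒ bool -> T ⇒ bool -> ( T ) ⇒ bool -> ( ( T ) ) ⇒ bool -> ( ( int ) )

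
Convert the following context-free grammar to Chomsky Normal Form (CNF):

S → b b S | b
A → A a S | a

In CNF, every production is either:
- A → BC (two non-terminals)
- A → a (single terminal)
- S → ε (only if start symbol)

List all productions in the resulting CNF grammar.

TB → b; S → b; TA → a; A → a; S → TB X0; X0 → TB S; A → A X1; X1 → TA S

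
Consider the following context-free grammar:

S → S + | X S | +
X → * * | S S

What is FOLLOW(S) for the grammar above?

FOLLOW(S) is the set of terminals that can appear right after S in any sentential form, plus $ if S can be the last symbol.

We compute FOLLOW(S) using the standard algorithm.
FOLLOW(S) starts with {$}.
FIRST(S) = {*, +}
FIRST(X) = {*, +}
FOLLOW(S) = {$, *, +}
FOLLOW(X) = {*, +}
Therefore, FOLLOW(S) = {$, *, +}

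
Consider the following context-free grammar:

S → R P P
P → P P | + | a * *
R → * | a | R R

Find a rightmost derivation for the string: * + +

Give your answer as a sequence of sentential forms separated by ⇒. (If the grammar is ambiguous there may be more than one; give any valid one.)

S ⇒ R P P ⇒ R P + ⇒ R + + ⇒ * + +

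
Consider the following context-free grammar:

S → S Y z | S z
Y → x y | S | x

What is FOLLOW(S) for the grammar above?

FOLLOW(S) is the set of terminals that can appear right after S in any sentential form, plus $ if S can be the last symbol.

We compute FOLLOW(S) using the standard algorithm.
FOLLOW(S) starts with {$}.
FIRST(S) = {}
FIRST(Y) = {x}
FOLLOW(S) = {$, x, z}
FOLLOW(Y) = {z}
Therefore, FOLLOW(S) = {$, x, z}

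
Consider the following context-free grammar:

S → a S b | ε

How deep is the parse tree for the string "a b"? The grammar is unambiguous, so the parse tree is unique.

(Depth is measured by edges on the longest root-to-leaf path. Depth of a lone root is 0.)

2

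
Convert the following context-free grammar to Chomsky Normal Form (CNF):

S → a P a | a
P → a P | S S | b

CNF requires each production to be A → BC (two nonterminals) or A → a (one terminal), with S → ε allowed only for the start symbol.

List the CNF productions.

TA → a; S → a; P → b; S → TA X0; X0 → P TA; P → TA P; P → S S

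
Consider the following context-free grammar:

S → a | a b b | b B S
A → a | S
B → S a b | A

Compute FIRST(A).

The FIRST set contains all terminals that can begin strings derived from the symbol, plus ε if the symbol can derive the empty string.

We compute FIRST(A) using the standard algorithm.
FIRST(A) = {a, b}
FIRST(B) = {a, b}
FIRST(S) = {a, b}
Therefore, FIRST(A) = {a, b}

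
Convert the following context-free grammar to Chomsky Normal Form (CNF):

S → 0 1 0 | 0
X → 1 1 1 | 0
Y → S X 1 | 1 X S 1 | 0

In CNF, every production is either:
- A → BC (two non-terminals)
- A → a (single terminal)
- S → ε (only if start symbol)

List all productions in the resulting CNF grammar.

T0 → 0; T1 → 1; S → 0; X → 0; Y → 0; S → T0 X0; X0 → T1 T0; X → T1 X1; X1 → T1 T1; Y → S X2; X2 → X T1; Y → T1 X3; X3 → X X4; X4 → S T1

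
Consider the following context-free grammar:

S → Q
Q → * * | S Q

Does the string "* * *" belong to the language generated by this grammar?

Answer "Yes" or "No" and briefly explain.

No - no valid derivation exists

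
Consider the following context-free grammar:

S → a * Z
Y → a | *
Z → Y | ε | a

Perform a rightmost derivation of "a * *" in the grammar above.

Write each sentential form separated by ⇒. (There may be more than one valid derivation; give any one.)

S ⇒ a * Z ⇒ a * Y ⇒ a * *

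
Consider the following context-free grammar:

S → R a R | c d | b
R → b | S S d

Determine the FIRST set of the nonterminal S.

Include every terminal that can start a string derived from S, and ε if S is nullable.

We compute FIRST(S) using the standard algorithm.
FIRST(R) = {b, c}
FIRST(S) = {b, c}
Therefore, FIRST(S) = {b, c}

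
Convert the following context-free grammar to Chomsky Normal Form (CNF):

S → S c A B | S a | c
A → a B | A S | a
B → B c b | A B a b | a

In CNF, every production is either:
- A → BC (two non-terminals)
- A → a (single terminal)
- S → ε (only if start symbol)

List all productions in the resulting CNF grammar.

TC → c; TA → a; S → c; A → a; TB → b; B → a; S → S X0; X0 → TC X1; X1 → A B; S → S TA; A → TA B; A → A S; B → B X2; X2 → TC TB; B → A X3; X3 → B X4; X4 → TA TB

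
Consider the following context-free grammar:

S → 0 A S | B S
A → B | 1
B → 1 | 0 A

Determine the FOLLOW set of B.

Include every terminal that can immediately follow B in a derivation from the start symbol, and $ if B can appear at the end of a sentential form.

We compute FOLLOW(B) using the standard algorithm.
FOLLOW(S) starts with {$}.
FIRST(A) = {0, 1}
FIRST(B) = {0, 1}
FIRST(S) = {0, 1}
FOLLOW(A) = {0, 1}
FOLLOW(B) = {0, 1}
FOLLOW(S) = {$}
Therefore, FOLLOW(B) = {0, 1}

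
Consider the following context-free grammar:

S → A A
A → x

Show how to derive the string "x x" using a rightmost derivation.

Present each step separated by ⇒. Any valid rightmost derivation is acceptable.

S ⇒ A A ⇒ A x ⇒ x x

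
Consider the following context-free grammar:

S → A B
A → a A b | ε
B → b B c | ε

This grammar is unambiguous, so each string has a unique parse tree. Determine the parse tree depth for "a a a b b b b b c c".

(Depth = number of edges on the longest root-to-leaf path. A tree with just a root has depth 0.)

5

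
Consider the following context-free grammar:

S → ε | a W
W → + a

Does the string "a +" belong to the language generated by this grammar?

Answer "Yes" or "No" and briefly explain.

No - no valid derivation exists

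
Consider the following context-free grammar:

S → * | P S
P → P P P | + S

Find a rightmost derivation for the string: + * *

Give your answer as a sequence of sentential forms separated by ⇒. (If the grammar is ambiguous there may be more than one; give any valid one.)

S ⇒ P S ⇒ P * ⇒ + S * ⇒ + * *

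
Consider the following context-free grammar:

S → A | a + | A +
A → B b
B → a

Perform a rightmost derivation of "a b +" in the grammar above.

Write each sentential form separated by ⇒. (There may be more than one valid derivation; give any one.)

S ⇒ A + ⇒ B b + ⇒ a b +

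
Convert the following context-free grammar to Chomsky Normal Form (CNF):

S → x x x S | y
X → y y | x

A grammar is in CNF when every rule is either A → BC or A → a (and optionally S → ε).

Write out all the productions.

TX → x; S → y; TY → y; X → x; S → TX X0; X0 → TX X1; X1 → TX S; X → TY TY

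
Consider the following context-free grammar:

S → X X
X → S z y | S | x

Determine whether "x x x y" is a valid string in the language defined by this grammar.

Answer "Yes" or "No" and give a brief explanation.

No - no valid derivation exists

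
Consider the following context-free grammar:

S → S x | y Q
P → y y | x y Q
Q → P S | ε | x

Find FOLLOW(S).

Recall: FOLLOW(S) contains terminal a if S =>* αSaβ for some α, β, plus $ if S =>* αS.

We compute FOLLOW(S) using the standard algorithm.
FOLLOW(S) starts with {$}.
FIRST(P) = {x, y}
FIRST(Q) = {x, y, ε}
FIRST(S) = {y}
FOLLOW(P) = {y}
FOLLOW(Q) = {$, x, y}
FOLLOW(S) = {$, x, y}
Therefore, FOLLOW(S) = {$, x, y}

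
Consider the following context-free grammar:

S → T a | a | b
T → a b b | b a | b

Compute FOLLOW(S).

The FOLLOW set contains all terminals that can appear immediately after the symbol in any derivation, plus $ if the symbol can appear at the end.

We compute FOLLOW(S) using the standard algorithm.
FOLLOW(S) starts with {$}.
FIRST(S) = {a, b}
FIRST(T) = {a, b}
FOLLOW(S) = {$}
FOLLOW(T) = {a}
Therefore, FOLLOW(S) = {$}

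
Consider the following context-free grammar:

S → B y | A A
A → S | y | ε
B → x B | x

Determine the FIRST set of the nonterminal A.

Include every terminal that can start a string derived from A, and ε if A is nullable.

We compute FIRST(A) using the standard algorithm.
FIRST(A) = {x, y, ε}
FIRST(B) = {x}
FIRST(S) = {x, y, ε}
Therefore, FIRST(A) = {x, y, ε}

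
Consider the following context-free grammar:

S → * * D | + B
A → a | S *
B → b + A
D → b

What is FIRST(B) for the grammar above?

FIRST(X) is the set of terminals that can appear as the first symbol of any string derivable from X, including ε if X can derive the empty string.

We compute FIRST(B) using the standard algorithm.
FIRST(A) = {*, +, a}
FIRST(B) = {b}
FIRST(D) = {b}
FIRST(S) = {*, +}
Therefore, FIRST(B) = {b}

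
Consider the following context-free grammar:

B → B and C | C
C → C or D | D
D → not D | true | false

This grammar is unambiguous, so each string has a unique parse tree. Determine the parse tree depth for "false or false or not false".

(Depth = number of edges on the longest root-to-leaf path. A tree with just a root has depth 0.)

5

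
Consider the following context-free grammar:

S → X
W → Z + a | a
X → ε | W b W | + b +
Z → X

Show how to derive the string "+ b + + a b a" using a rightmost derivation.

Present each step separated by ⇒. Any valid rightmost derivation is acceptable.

S ⇒ X ⇒ W b W ⇒ W b a ⇒ Z + a b a ⇒ X + a b a ⇒ + b + + a b a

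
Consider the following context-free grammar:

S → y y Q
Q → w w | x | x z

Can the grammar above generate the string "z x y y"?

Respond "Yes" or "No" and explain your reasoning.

No - no valid derivation exists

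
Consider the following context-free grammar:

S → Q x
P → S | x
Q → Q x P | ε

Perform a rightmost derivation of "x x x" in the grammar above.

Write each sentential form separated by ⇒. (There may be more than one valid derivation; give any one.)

S ⇒ Q x ⇒ Q x P x ⇒ Q x x x ⇒ x x x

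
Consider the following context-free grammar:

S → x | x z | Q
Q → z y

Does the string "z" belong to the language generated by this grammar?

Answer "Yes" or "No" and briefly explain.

No - no valid derivation exists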